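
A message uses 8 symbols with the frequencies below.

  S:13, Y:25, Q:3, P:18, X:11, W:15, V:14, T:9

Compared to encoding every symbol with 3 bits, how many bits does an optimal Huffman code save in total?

Fixed-length: 3 bits × 108 symbols = 324 bits.
Huffman merges:
combine Q(3), T(9) → 12
combine X(11), 12 → 23
combine S(13), V(14) → 27
combine W(15), P(18) → 33
combine 23, Y(25) → 48
combine 27, 33 → 60
combine 48, 60 → 108
Huffman total = 12 + 23 + 27 + 33 + 48 + 60 + 108 = 311 bits.
Saving = 324 − 311 = 13 bits.

13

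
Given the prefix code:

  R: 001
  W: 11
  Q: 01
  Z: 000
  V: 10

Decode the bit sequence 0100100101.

QRRQ

Read left to right; each codeword is recognised as soon as it completes (prefix code):
  01→Q | 001→R | 001→R | 01→Q
Decoded message: QRRQ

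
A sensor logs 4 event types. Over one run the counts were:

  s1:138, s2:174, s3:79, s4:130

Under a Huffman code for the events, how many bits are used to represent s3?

Build the tree from the bottom:
s3(79) + s4(130) → 209
s1(138) + s2(174) → 312
209 + 312 → 521
s3's leaf is at depth 2, giving a 2-bit codeword.

2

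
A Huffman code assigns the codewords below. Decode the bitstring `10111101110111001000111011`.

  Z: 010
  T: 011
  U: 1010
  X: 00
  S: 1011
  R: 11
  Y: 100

SRTSYYTS

Read left to right; each codeword is recognised as soon as it completes (prefix code):
  1011→S | 11→R | 011→T | 1011→S | 100→Y | 100→Y | 011→T | 1011→S
Decoded message: SRTSYYTS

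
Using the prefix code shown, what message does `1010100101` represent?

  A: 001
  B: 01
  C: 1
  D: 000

Read left to right; each codeword is recognised as soon as it completes (prefix code):
  1→C | 01→B | 01→B | 001→A | 01→B
Decoded message: CBBAB

CBBAB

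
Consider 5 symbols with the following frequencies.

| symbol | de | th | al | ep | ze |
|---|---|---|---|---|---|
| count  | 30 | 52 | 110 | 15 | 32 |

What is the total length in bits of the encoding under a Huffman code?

490

Merge the two smallest weights repeatedly:
merge ep(15) and de(30): 45
merge ze(32) and 45: 77
merge th(52) and 77: 129
merge al(110) and 129: 239
Each symbol's bit-cost is frequency × depth; summing gives 490 bits (equivalently 45 + 77 + 129 + 239).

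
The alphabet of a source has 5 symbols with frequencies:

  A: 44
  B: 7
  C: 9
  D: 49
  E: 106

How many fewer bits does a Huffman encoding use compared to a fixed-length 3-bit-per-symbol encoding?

Fixed-length: 3 bits × 215 symbols = 645 bits.
Huffman merges:
merge B(7) and C(9): 16
merge 16 and A(44): 60
merge D(49) and 60: 109
merge E(106) and 109: 215
Huffman total = 16 + 60 + 109 + 215 = 400 bits.
Saving = 645 − 400 = 245 bits.

245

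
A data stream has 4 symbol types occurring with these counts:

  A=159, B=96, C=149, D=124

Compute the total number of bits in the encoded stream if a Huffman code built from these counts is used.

1056

Greedily combine the two least-frequent nodes:
B(96) + D(124) → 220
C(149) + A(159) → 308
220 + 308 → 528
Total encoded bits = sum of merged weights = 220 + 308 + 528 = 1056.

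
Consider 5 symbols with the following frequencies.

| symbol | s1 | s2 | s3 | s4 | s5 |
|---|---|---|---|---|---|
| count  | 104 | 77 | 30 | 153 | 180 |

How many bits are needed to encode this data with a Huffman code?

1195

Merge the two smallest weights repeatedly:
merge s3(30) and s2(77): 107
merge s1(104) and 107: 211
merge s4(153) and s5(180): 333
merge 211 and 333: 544
Total encoded bits = sum of merged weights = 107 + 211 + 333 + 544 = 1195.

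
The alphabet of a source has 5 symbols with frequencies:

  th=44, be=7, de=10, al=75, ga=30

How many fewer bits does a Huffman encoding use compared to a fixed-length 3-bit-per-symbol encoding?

Fixed-length: 3 bits × 166 symbols = 498 bits.
Huffman merges:
combine be(7), de(10) → 17
combine 17, ga(30) → 47
combine th(44), 47 → 91
combine al(75), 91 → 166
Huffman total = 17 + 47 + 91 + 166 = 321 bits.
Saving = 498 − 321 = 177 bits.

177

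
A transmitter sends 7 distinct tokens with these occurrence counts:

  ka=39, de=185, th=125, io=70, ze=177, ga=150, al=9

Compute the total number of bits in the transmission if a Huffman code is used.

Merge the two smallest weights repeatedly:
combine al(9), ka(39) → 48
combine 48, io(70) → 118
combine 118, th(125) → 243
combine ga(150), ze(177) → 327
combine de(185), 243 → 428
combine 327, 428 → 755
Each symbol's bit-cost is frequency × depth; summing gives 1919 bits (equivalently 48 + 118 + 243 + 327 + 428 + 755).

1919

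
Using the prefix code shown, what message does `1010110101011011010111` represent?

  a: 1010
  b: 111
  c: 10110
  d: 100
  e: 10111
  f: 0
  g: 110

agagge

Read left to right; each codeword is recognised as soon as it completes (prefix code):
  1010→a | 110→g | 1010→a | 110→g | 110→g | 10111→e
Decoded message: agagge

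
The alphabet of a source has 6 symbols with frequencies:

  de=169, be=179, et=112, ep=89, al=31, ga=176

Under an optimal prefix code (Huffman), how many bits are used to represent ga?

Build the tree from the bottom:
merge al(31) and ep(89): 120
merge et(112) and 120: 232
merge de(169) and ga(176): 345
merge be(179) and 232: 411
merge 345 and 411: 756
ga's leaf is at depth 2, giving a 2-bit codeword.

2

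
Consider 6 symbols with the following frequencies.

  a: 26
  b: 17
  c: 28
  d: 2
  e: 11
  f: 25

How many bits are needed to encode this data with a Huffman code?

261

Merge the two smallest weights repeatedly:
combine d(2), e(11) → 13
combine 13, b(17) → 30
combine f(25), a(26) → 51
combine c(28), 30 → 58
combine 51, 58 → 109
The encoded length is the sum of every internal node's weight: 13 + 30 + 51 + 58 + 109 = 261 bits.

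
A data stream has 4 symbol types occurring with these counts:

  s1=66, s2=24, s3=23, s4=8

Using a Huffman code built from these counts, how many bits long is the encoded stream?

207

Build the Huffman tree bottom-up:
combine s4(8), s3(23) → 31
combine s2(24), 31 → 55
combine 55, s1(66) → 121
The encoded length is the sum of every internal node's weight: 31 + 55 + 121 = 207 bits.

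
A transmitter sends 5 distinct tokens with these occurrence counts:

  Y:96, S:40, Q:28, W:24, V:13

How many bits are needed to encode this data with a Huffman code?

Merge the two smallest weights repeatedly:
combine V(13), W(24) → 37
combine Q(28), 37 → 65
combine S(40), 65 → 105
combine Y(96), 105 → 201
Each symbol's bit-cost is frequency × depth; summing gives 408 bits (equivalently 37 + 65 + 105 + 201).

408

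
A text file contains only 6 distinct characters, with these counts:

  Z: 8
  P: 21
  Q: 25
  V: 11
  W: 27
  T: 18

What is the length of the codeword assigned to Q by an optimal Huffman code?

2

Huffman merges, smallest pair first:
Z(8) + V(11) → 19
T(18) + 19 → 37
P(21) + Q(25) → 46
W(27) + 37 → 64
46 + 64 → 110
The subtree containing Q is merged 2 times, so code length = 2.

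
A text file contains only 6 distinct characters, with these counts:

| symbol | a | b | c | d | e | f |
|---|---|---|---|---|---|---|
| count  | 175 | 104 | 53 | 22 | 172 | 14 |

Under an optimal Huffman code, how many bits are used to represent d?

4

Build the tree from the bottom:
f(14) + d(22) → 36
36 + c(53) → 89
89 + b(104) → 193
e(172) + a(175) → 347
193 + 347 → 540
d sits 4 levels below the root, so its codeword is 4 bits.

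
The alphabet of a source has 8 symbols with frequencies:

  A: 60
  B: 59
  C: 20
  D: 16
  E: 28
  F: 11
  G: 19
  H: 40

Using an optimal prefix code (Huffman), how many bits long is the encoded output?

706

Greedily combine the two least-frequent nodes:
F(11) + D(16) → 27
G(19) + C(20) → 39
27 + E(28) → 55
39 + H(40) → 79
55 + B(59) → 114
A(60) + 79 → 139
114 + 139 → 253
The encoded length is the sum of every internal node's weight: 27 + 39 + 55 + 79 + 114 + 139 + 253 = 706 bits.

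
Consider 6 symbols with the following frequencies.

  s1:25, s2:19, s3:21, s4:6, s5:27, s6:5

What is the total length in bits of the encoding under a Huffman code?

Merge the two smallest weights repeatedly:
combine s6(5), s4(6) → 11
combine 11, s2(19) → 30
combine s3(21), s1(25) → 46
combine s5(27), 30 → 57
combine 46, 57 → 103
The encoded length is the sum of every internal node's weight: 11 + 30 + 46 + 57 + 103 = 247 bits.

247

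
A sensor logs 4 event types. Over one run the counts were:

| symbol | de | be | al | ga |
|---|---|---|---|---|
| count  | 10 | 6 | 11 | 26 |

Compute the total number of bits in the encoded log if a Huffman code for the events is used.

96

Greedily combine the two least-frequent nodes:
merge be(6) and de(10): 16
merge al(11) and 16: 27
merge ga(26) and 27: 53
Each symbol's bit-cost is frequency × depth; summing gives 96 bits (equivalently 16 + 27 + 53).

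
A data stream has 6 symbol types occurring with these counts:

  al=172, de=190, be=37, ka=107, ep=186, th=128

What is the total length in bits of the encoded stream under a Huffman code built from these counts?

2056

Greedily combine the two least-frequent nodes:
combine be(37), ka(107) → 144
combine th(128), 144 → 272
combine al(172), ep(186) → 358
combine de(190), 272 → 462
combine 358, 462 → 820
Each symbol's bit-cost is frequency × depth; summing gives 2056 bits (equivalently 144 + 272 + 358 + 462 + 820).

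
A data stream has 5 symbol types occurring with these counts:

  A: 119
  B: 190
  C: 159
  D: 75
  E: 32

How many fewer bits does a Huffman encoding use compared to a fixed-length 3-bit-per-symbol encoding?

468

Fixed-length: 3 bits × 575 symbols = 1725 bits.
Huffman merges:
merge E(32) and D(75): 107
merge 107 and A(119): 226
merge C(159) and B(190): 349
merge 226 and 349: 575
Huffman total = 107 + 226 + 349 + 575 = 1257 bits.
Saving = 1725 − 1257 = 468 bits.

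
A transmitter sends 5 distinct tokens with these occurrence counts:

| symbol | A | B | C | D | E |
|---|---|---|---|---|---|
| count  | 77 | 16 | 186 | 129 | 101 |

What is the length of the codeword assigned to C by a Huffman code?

2

Build the tree from the bottom:
merge B(16) and A(77): 93
merge 93 and E(101): 194
merge D(129) and C(186): 315
merge 194 and 315: 509
The subtree containing C is merged 2 times, so code length = 2.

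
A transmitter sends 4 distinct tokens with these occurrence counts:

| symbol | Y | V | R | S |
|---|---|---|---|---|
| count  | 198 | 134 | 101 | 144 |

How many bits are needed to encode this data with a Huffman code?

1154

Build the Huffman tree bottom-up:
combine R(101), V(134) → 235
combine S(144), Y(198) → 342
combine 235, 342 → 577
Total encoded bits = sum of merged weights = 235 + 342 + 577 = 1154.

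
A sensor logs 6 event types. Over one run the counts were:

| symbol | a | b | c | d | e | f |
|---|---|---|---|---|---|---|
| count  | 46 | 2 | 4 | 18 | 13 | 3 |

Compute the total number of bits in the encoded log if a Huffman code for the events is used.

162

Build the Huffman tree bottom-up:
combine b(2), f(3) → 5
combine c(4), 5 → 9
combine 9, e(13) → 22
combine d(18), 22 → 40
combine 40, a(46) → 86
Each symbol's bit-cost is frequency × depth; summing gives 162 bits (equivalently 5 + 9 + 22 + 40 + 86).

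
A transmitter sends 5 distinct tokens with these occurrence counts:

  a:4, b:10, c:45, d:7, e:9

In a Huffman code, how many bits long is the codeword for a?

3

Build the tree from the bottom:
a(4) + d(7) → 11
e(9) + b(10) → 19
11 + 19 → 30
30 + c(45) → 75
The subtree containing a is merged 3 times, so code length = 3.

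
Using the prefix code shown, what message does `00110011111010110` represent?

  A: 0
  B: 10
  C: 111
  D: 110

AADACDBD

Read left to right; each codeword is recognised as soon as it completes (prefix code):
  0→A | 0→A | 110→D | 0→A | 111→C | 110→D | 10→B | 110→D
Decoded message: AADACDBD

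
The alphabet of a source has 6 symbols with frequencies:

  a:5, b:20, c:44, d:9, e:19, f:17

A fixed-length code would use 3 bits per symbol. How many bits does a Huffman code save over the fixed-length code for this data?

Fixed-length: 3 bits × 114 symbols = 342 bits.
Huffman merges:
merge a(5) and d(9): 14
merge 14 and f(17): 31
merge e(19) and b(20): 39
merge 31 and 39: 70
merge c(44) and 70: 114
Huffman total = 14 + 31 + 39 + 70 + 114 = 268 bits.
Saving = 342 − 268 = 74 bits.

74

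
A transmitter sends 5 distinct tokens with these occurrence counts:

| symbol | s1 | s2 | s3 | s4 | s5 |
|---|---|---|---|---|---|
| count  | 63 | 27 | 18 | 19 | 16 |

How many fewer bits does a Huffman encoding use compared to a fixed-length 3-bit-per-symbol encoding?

126

Fixed-length: 3 bits × 143 symbols = 429 bits.
Huffman merges:
merge s5(16) and s3(18): 34
merge s4(19) and s2(27): 46
merge 34 and 46: 80
merge s1(63) and 80: 143
Huffman total = 34 + 46 + 80 + 143 = 303 bits.
Saving = 429 − 303 = 126 bits.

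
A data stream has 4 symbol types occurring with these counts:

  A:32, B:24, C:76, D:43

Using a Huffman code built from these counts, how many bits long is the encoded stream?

Greedily combine the two least-frequent nodes:
B(24) + A(32) → 56
D(43) + 56 → 99
C(76) + 99 → 175
Total encoded bits = sum of merged weights = 56 + 99 + 175 = 330.

330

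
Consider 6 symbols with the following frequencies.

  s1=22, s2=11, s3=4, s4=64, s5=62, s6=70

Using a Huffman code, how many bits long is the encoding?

518

Greedily combine the two least-frequent nodes:
merge s3(4) and s2(11): 15
merge 15 and s1(22): 37
merge 37 and s5(62): 99
merge s4(64) and s6(70): 134
merge 99 and 134: 233
The encoded length is the sum of every internal node's weight: 15 + 37 + 99 + 134 + 233 = 518 bits.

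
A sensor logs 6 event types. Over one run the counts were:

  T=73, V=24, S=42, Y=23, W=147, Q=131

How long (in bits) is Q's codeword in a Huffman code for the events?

2

Build the tree from the bottom:
Y(23) + V(24) → 47
S(42) + 47 → 89
T(73) + 89 → 162
Q(131) + W(147) → 278
162 + 278 → 440
The subtree containing Q is merged 2 times, so code length = 2.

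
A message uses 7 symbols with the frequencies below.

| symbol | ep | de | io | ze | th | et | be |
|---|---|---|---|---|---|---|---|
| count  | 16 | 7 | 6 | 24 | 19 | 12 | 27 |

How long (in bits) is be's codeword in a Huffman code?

2

Huffman merges, smallest pair first:
io(6) + de(7) → 13
et(12) + 13 → 25
ep(16) + th(19) → 35
ze(24) + 25 → 49
be(27) + 35 → 62
49 + 62 → 111
The subtree containing be is merged 2 times, so code length = 2.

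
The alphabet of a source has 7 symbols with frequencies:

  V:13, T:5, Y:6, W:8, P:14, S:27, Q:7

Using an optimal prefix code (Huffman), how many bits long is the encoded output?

210

Greedily combine the two least-frequent nodes:
T(5) + Y(6) → 11
Q(7) + W(8) → 15
11 + V(13) → 24
P(14) + 15 → 29
24 + S(27) → 51
29 + 51 → 80
Total encoded bits = sum of merged weights = 11 + 15 + 24 + 29 + 51 + 80 = 210.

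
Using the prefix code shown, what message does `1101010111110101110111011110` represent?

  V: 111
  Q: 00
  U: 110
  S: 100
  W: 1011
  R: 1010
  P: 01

URVUWWWU

Read left to right; each codeword is recognised as soon as it completes (prefix code):
  110→U | 1010→R | 111→V | 110→U | 1011→W | 1011→W | 1011→W | 110→U
Decoded message: URVUWWWU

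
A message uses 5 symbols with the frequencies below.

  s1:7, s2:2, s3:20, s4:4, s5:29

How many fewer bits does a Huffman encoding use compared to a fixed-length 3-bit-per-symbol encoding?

72

Fixed-length: 3 bits × 62 symbols = 186 bits.
Huffman merges:
combine s2(2), s4(4) → 6
combine 6, s1(7) → 13
combine 13, s3(20) → 33
combine s5(29), 33 → 62
Huffman total = 6 + 13 + 33 + 62 = 114 bits.
Saving = 186 − 114 = 72 bits.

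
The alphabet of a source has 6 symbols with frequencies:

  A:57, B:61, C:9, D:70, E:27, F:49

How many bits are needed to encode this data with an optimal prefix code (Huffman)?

667

Build the Huffman tree bottom-up:
C(9) + E(27) → 36
36 + F(49) → 85
A(57) + B(61) → 118
D(70) + 85 → 155
118 + 155 → 273
Each symbol's bit-cost is frequency × depth; summing gives 667 bits (equivalently 36 + 85 + 118 + 155 + 273).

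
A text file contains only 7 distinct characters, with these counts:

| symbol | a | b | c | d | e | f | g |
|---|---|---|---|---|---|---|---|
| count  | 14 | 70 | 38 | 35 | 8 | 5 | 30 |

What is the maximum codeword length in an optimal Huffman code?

5

Merge the two lowest-weight nodes at each step:
f(5) + e(8) → 13
13 + a(14) → 27
27 + g(30) → 57
d(35) + c(38) → 73
57 + b(70) → 127
73 + 127 → 200
Maximum depth reached is 5.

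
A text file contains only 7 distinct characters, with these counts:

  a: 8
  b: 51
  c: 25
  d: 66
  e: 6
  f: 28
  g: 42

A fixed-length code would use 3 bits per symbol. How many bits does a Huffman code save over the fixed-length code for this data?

Fixed-length: 3 bits × 226 symbols = 678 bits.
Huffman merges:
merge e(6) and a(8): 14
merge 14 and c(25): 39
merge f(28) and 39: 67
merge g(42) and b(51): 93
merge d(66) and 67: 133
merge 93 and 133: 226
Huffman total = 14 + 39 + 67 + 93 + 133 + 226 = 572 bits.
Saving = 678 − 572 = 106 bits.

106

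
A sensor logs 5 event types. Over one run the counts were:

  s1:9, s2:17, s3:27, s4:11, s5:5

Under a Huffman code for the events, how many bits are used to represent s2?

2

Build the tree from the bottom:
s5(5) + s1(9) → 14
s4(11) + 14 → 25
s2(17) + 25 → 42
s3(27) + 42 → 69
s2's leaf is at depth 2, giving a 2-bit codeword.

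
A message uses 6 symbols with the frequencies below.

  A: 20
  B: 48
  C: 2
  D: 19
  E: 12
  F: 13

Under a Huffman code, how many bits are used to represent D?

Repeatedly merge the two smallest:
merge C(2) and E(12): 14
merge F(13) and 14: 27
merge D(19) and A(20): 39
merge 27 and 39: 66
merge B(48) and 66: 114
D's leaf is at depth 3, giving a 3-bit codeword.

3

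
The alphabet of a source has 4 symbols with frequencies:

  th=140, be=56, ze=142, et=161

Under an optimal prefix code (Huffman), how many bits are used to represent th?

Repeatedly merge the two smallest:
merge be(56) and th(140): 196
merge ze(142) and et(161): 303
merge 196 and 303: 499
th sits 2 levels below the root, so its codeword is 2 bits.

2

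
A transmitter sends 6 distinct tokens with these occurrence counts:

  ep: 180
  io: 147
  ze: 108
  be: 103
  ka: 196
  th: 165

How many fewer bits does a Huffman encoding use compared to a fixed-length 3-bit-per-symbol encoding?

Fixed-length: 3 bits × 899 symbols = 2697 bits.
Huffman merges:
combine be(103), ze(108) → 211
combine io(147), th(165) → 312
combine ep(180), ka(196) → 376
combine 211, 312 → 523
combine 376, 523 → 899
Huffman total = 211 + 312 + 376 + 523 + 899 = 2321 bits.
Saving = 2697 − 2321 = 376 bits.

376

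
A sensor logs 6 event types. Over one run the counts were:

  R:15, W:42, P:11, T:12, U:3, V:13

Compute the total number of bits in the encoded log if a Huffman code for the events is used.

218

Greedily combine the two least-frequent nodes:
combine U(3), P(11) → 14
combine T(12), V(13) → 25
combine 14, R(15) → 29
combine 25, 29 → 54
combine W(42), 54 → 96
The encoded length is the sum of every internal node's weight: 14 + 25 + 29 + 54 + 96 = 218 bits.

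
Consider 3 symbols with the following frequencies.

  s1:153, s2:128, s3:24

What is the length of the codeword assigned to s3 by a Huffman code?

Huffman merges, smallest pair first:
merge s3(24) and s2(128): 152
merge 152 and s1(153): 305
The subtree containing s3 is merged 2 times, so code length = 2.

2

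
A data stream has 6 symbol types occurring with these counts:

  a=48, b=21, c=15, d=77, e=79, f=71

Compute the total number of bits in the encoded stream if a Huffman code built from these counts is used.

742

Merge the two smallest weights repeatedly:
merge c(15) and b(21): 36
merge 36 and a(48): 84
merge f(71) and d(77): 148
merge e(79) and 84: 163
merge 148 and 163: 311
Total encoded bits = sum of merged weights = 36 + 84 + 148 + 163 + 311 = 742.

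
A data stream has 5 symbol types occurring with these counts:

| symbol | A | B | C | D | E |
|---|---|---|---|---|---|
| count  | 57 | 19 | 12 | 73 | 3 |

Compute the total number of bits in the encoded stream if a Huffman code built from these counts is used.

Merge the two smallest weights repeatedly:
E(3) + C(12) → 15
15 + B(19) → 34
34 + A(57) → 91
D(73) + 91 → 164
The encoded length is the sum of every internal node's weight: 15 + 34 + 91 + 164 = 304 bits.

304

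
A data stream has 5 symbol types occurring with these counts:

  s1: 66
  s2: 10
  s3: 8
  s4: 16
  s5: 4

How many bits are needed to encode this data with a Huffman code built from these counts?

176

Greedily combine the two least-frequent nodes:
combine s5(4), s3(8) → 12
combine s2(10), 12 → 22
combine s4(16), 22 → 38
combine 38, s1(66) → 104
The encoded length is the sum of every internal node's weight: 12 + 22 + 38 + 104 = 176 bits.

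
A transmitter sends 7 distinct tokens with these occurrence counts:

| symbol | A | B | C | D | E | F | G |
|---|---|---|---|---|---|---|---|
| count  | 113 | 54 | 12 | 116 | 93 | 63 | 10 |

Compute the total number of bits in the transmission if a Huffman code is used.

1159

Build the Huffman tree bottom-up:
G(10) + C(12) → 22
22 + B(54) → 76
F(63) + 76 → 139
E(93) + A(113) → 206
D(116) + 139 → 255
206 + 255 → 461
Total encoded bits = sum of merged weights = 22 + 76 + 139 + 206 + 255 + 461 = 1159.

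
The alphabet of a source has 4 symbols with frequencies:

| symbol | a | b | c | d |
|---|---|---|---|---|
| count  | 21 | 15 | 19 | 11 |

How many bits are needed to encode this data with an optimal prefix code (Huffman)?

132

Greedily combine the two least-frequent nodes:
d(11) + b(15) → 26
c(19) + a(21) → 40
26 + 40 → 66
Total encoded bits = sum of merged weights = 26 + 40 + 66 = 132.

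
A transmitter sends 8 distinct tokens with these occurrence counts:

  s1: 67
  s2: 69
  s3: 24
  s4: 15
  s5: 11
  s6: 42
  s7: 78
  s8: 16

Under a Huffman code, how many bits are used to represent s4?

5

Huffman merges, smallest pair first:
combine s5(11), s4(15) → 26
combine s8(16), s3(24) → 40
combine 26, 40 → 66
combine s6(42), 66 → 108
combine s1(67), s2(69) → 136
combine s7(78), 108 → 186
combine 136, 186 → 322
The subtree containing s4 is merged 5 times, so code length = 5.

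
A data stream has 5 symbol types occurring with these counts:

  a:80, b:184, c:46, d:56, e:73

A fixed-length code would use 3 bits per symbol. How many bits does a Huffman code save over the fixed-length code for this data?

Fixed-length: 3 bits × 439 symbols = 1317 bits.
Huffman merges:
c(46) + d(56) → 102
e(73) + a(80) → 153
102 + 153 → 255
b(184) + 255 → 439
Huffman total = 102 + 153 + 255 + 439 = 949 bits.
Saving = 1317 − 949 = 368 bits.

368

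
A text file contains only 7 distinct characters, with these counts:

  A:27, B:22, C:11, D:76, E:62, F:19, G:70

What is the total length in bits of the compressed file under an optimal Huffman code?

732

Greedily combine the two least-frequent nodes:
merge C(11) and F(19): 30
merge B(22) and A(27): 49
merge 30 and 49: 79
merge E(62) and G(70): 132
merge D(76) and 79: 155
merge 132 and 155: 287
Total encoded bits = sum of merged weights = 30 + 49 + 79 + 132 + 155 + 287 = 732.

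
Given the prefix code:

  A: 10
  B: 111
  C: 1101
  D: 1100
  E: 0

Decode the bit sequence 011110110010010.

EBADAEA

Read left to right; each codeword is recognised as soon as it completes (prefix code):
  0→E | 111→B | 10→A | 1100→D | 10→A | 0→E | 10→A
Decoded message: EBADAEA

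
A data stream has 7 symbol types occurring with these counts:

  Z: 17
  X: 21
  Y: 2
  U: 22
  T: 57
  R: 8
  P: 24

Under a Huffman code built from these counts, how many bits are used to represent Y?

5

Huffman merges, smallest pair first:
combine Y(2), R(8) → 10
combine 10, Z(17) → 27
combine X(21), U(22) → 43
combine P(24), 27 → 51
combine 43, 51 → 94
combine T(57), 94 → 151
Y's leaf is at depth 5, giving a 5-bit codeword.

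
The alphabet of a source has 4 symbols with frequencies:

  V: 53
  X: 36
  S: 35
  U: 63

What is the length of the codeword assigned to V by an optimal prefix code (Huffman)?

2

Repeatedly merge the two smallest:
combine S(35), X(36) → 71
combine V(53), U(63) → 116
combine 71, 116 → 187
The subtree containing V is merged 2 times, so code length = 2.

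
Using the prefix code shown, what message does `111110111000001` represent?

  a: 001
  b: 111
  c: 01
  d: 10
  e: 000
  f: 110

Read left to right; each codeword is recognised as soon as it completes (prefix code):
  111→b | 110→f | 111→b | 000→e | 001→a
Decoded message: bfbea

bfbea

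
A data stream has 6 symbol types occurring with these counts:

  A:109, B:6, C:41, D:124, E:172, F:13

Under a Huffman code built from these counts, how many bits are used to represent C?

4

Build the tree from the bottom:
combine B(6), F(13) → 19
combine 19, C(41) → 60
combine 60, A(109) → 169
combine D(124), 169 → 293
combine E(172), 293 → 465
C's leaf is at depth 4, giving a 4-bit codeword.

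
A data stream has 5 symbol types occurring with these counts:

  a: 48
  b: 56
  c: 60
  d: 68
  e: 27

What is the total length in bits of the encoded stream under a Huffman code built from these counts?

Build the Huffman tree bottom-up:
e(27) + a(48) → 75
b(56) + c(60) → 116
d(68) + 75 → 143
116 + 143 → 259
The encoded length is the sum of every internal node's weight: 75 + 116 + 143 + 259 = 593 bits.

593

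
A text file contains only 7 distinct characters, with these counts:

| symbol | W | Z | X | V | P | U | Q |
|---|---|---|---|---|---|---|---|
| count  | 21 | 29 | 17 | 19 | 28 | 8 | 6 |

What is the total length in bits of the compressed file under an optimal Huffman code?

341

Build the Huffman tree bottom-up:
merge Q(6) and U(8): 14
merge 14 and X(17): 31
merge V(19) and W(21): 40
merge P(28) and Z(29): 57
merge 31 and 40: 71
merge 57 and 71: 128
The encoded length is the sum of every internal node's weight: 14 + 31 + 40 + 57 + 71 + 128 = 341 bits.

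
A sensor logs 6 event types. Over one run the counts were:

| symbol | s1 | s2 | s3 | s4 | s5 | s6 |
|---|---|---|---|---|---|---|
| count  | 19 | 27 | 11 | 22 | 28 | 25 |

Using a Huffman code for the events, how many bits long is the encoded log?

Merge the two smallest weights repeatedly:
combine s3(11), s1(19) → 30
combine s4(22), s6(25) → 47
combine s2(27), s5(28) → 55
combine 30, 47 → 77
combine 55, 77 → 132
Total encoded bits = sum of merged weights = 30 + 47 + 55 + 77 + 132 = 341.

341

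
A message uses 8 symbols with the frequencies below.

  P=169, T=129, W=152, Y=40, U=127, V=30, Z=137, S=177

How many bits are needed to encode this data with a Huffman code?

Build the Huffman tree bottom-up:
merge V(30) and Y(40): 70
merge 70 and U(127): 197
merge T(129) and Z(137): 266
merge W(152) and P(169): 321
merge S(177) and 197: 374
merge 266 and 321: 587
merge 374 and 587: 961
The encoded length is the sum of every internal node's weight: 70 + 197 + 266 + 321 + 374 + 587 + 961 = 2776 bits.

2776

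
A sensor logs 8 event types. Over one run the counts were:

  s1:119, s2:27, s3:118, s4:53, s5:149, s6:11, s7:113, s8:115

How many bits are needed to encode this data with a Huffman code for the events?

1976

Merge the two smallest weights repeatedly:
combine s6(11), s2(27) → 38
combine 38, s4(53) → 91
combine 91, s7(113) → 204
combine s8(115), s3(118) → 233
combine s1(119), s5(149) → 268
combine 204, 233 → 437
combine 268, 437 → 705
Total encoded bits = sum of merged weights = 38 + 91 + 204 + 233 + 268 + 437 + 705 = 1976.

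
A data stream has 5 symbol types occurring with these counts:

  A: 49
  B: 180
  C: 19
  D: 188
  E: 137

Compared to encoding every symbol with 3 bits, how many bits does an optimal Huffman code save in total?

Fixed-length: 3 bits × 573 symbols = 1719 bits.
Huffman merges:
C(19) + A(49) → 68
68 + E(137) → 205
B(180) + D(188) → 368
205 + 368 → 573
Huffman total = 68 + 205 + 368 + 573 = 1214 bits.
Saving = 1719 − 1214 = 505 bits.

505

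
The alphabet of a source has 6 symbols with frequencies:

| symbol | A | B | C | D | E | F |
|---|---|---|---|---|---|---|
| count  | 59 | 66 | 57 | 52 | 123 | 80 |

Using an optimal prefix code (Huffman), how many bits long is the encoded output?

Greedily combine the two least-frequent nodes:
D(52) + C(57) → 109
A(59) + B(66) → 125
F(80) + 109 → 189
E(123) + 125 → 248
189 + 248 → 437
The encoded length is the sum of every internal node's weight: 109 + 125 + 189 + 248 + 437 = 1108 bits.

1108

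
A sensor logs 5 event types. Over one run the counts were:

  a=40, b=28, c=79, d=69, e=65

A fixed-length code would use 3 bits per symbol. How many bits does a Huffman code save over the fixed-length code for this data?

Fixed-length: 3 bits × 281 symbols = 843 bits.
Huffman merges:
b(28) + a(40) → 68
e(65) + 68 → 133
d(69) + c(79) → 148
133 + 148 → 281
Huffman total = 68 + 133 + 148 + 281 = 630 bits.
Saving = 843 − 630 = 213 bits.

213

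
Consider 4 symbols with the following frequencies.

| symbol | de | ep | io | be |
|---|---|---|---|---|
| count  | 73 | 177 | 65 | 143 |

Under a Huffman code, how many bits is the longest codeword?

Merge the two lowest-weight nodes at each step:
merge io(65) and de(73): 138
merge 138 and be(143): 281
merge ep(177) and 281: 458
The first pair merged (io, de) ends up deepest, at depth 3.

3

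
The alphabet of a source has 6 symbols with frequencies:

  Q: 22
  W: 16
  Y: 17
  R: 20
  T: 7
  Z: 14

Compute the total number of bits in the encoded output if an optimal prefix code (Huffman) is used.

246

Greedily combine the two least-frequent nodes:
merge T(7) and Z(14): 21
merge W(16) and Y(17): 33
merge R(20) and 21: 41
merge Q(22) and 33: 55
merge 41 and 55: 96
Total encoded bits = sum of merged weights = 21 + 33 + 41 + 55 + 96 = 246.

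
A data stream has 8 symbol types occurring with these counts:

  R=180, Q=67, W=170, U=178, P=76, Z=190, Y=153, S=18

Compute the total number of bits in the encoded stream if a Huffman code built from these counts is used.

Greedily combine the two least-frequent nodes:
S(18) + Q(67) → 85
P(76) + 85 → 161
Y(153) + 161 → 314
W(170) + U(178) → 348
R(180) + Z(190) → 370
314 + 348 → 662
370 + 662 → 1032
The encoded length is the sum of every internal node's weight: 85 + 161 + 314 + 348 + 370 + 662 + 1032 = 2972 bits.

2972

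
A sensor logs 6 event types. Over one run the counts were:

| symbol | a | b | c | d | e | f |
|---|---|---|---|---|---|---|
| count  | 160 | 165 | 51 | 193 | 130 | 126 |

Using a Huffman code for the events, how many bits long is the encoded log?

2117

Merge the two smallest weights repeatedly:
combine c(51), f(126) → 177
combine e(130), a(160) → 290
combine b(165), 177 → 342
combine d(193), 290 → 483
combine 342, 483 → 825
The encoded length is the sum of every internal node's weight: 177 + 290 + 342 + 483 + 825 = 2117 bits.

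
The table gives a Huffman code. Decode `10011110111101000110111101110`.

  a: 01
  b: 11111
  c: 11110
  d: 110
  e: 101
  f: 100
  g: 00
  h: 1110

fccfaehh

Read left to right; each codeword is recognised as soon as it completes (prefix code):
  100→f | 11110→c | 11110→c | 100→f | 01→a | 101→e | 1110→h | 1110→h
Decoded message: fccfaehh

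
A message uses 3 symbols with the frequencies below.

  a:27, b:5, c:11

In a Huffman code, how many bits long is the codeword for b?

Huffman merges, smallest pair first:
b(5) + c(11) → 16
16 + a(27) → 43
b's leaf is at depth 2, giving a 2-bit codeword.

2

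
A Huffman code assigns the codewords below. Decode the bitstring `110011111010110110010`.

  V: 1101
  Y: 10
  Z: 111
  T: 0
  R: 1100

Read left to right; each codeword is recognised as soon as it completes (prefix code):
  1100→R | 111→Z | 1101→V | 0→T | 1101→V | 10→Y | 0→T | 10→Y
Decoded message: RZVTVYTY

RZVTVYTY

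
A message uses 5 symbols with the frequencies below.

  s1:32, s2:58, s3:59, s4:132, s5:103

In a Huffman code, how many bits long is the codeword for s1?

3

Build the tree from the bottom:
combine s1(32), s2(58) → 90
combine s3(59), 90 → 149
combine s5(103), s4(132) → 235
combine 149, 235 → 384
s1 sits 3 levels below the root, so its codeword is 3 bits.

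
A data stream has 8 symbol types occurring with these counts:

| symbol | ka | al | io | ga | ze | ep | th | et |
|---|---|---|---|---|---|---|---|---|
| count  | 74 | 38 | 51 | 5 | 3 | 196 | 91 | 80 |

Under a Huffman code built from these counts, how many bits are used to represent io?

4

Huffman merges, smallest pair first:
ze(3) + ga(5) → 8
8 + al(38) → 46
46 + io(51) → 97
ka(74) + et(80) → 154
th(91) + 97 → 188
154 + 188 → 342
ep(196) + 342 → 538
io sits 4 levels below the root, so its codeword is 4 bits.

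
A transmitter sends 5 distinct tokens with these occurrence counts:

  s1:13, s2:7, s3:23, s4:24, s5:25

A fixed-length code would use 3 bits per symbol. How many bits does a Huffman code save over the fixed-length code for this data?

72

Fixed-length: 3 bits × 92 symbols = 276 bits.
Huffman merges:
s2(7) + s1(13) → 20
20 + s3(23) → 43
s4(24) + s5(25) → 49
43 + 49 → 92
Huffman total = 20 + 43 + 49 + 92 = 204 bits.
Saving = 276 − 204 = 72 bits.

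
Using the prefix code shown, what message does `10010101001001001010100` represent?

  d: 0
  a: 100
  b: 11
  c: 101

acdaaacda

Read left to right; each codeword is recognised as soon as it completes (prefix code):
  100→a | 101→c | 0→d | 100→a | 100→a | 100→a | 101→c | 0→d | 100→a
Decoded message: acdaaacda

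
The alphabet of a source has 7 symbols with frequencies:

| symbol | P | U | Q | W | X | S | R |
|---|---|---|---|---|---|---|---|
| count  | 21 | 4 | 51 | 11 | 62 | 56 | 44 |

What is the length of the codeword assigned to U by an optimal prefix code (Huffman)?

5

Huffman merges, smallest pair first:
merge U(4) and W(11): 15
merge 15 and P(21): 36
merge 36 and R(44): 80
merge Q(51) and S(56): 107
merge X(62) and 80: 142
merge 107 and 142: 249
The subtree containing U is merged 5 times, so code length = 5.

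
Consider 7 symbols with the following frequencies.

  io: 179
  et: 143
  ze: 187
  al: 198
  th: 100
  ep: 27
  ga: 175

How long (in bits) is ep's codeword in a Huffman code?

Repeatedly merge the two smallest:
merge ep(27) and th(100): 127
merge 127 and et(143): 270
merge ga(175) and io(179): 354
merge ze(187) and al(198): 385
merge 270 and 354: 624
merge 385 and 624: 1009
ep sits 4 levels below the root, so its codeword is 4 bits.

4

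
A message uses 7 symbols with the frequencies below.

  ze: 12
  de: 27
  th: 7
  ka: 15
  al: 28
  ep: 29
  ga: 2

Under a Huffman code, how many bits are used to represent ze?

4

Repeatedly merge the two smallest:
combine ga(2), th(7) → 9
combine 9, ze(12) → 21
combine ka(15), 21 → 36
combine de(27), al(28) → 55
combine ep(29), 36 → 65
combine 55, 65 → 120
ze's leaf is at depth 4, giving a 4-bit codeword.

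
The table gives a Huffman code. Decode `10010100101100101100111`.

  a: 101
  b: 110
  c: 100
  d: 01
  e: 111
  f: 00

cafacace

Read left to right; each codeword is recognised as soon as it completes (prefix code):
  100→c | 101→a | 00→f | 101→a | 100→c | 101→a | 100→c | 111→e
Decoded message: cafacace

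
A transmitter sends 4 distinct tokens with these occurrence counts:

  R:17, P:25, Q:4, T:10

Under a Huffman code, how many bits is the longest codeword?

Merge the two lowest-weight nodes at each step:
merge Q(4) and T(10): 14
merge 14 and R(17): 31
merge P(25) and 31: 56
The first pair merged (Q, T) ends up deepest, at depth 3.

3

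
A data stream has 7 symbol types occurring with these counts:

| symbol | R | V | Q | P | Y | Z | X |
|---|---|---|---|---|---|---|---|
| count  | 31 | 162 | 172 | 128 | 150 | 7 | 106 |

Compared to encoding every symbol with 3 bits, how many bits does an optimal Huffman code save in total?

302

Fixed-length: 3 bits × 756 symbols = 2268 bits.
Huffman merges:
combine Z(7), R(31) → 38
combine 38, X(106) → 144
combine P(128), 144 → 272
combine Y(150), V(162) → 312
combine Q(172), 272 → 444
combine 312, 444 → 756
Huffman total = 38 + 144 + 272 + 312 + 444 + 756 = 1966 bits.
Saving = 2268 − 1966 = 302 bits.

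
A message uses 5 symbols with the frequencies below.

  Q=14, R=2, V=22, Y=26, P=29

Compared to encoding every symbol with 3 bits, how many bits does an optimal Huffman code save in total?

Fixed-length: 3 bits × 93 symbols = 279 bits.
Huffman merges:
combine R(2), Q(14) → 16
combine 16, V(22) → 38
combine Y(26), P(29) → 55
combine 38, 55 → 93
Huffman total = 16 + 38 + 55 + 93 = 202 bits.
Saving = 279 − 202 = 77 bits.

77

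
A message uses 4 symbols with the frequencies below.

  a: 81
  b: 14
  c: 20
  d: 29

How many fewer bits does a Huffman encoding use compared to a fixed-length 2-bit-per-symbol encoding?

47

Fixed-length: 2 bits × 144 symbols = 288 bits.
Huffman merges:
merge b(14) and c(20): 34
merge d(29) and 34: 63
merge 63 and a(81): 144
Huffman total = 34 + 63 + 144 = 241 bits.
Saving = 288 − 241 = 47 bits.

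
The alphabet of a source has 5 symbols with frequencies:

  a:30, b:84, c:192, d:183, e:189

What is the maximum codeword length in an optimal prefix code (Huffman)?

Merge the two lowest-weight nodes at each step:
combine a(30), b(84) → 114
combine 114, d(183) → 297
combine e(189), c(192) → 381
combine 297, 381 → 678
The first pair merged (a, b) ends up deepest, at depth 3.

3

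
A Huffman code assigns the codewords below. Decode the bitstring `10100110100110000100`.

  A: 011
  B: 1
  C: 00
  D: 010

BDADACCBC

Read left to right; each codeword is recognised as soon as it completes (prefix code):
  1→B | 010→D | 011→A | 010→D | 011→A | 00→C | 00→C | 1→B | 00→C
Decoded message: BDADACCBC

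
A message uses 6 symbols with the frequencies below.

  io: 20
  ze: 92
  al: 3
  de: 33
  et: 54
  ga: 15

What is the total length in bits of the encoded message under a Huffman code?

Merge the two smallest weights repeatedly:
al(3) + ga(15) → 18
18 + io(20) → 38
de(33) + 38 → 71
et(54) + 71 → 125
ze(92) + 125 → 217
The encoded length is the sum of every internal node's weight: 18 + 38 + 71 + 125 + 217 = 469 bits.

469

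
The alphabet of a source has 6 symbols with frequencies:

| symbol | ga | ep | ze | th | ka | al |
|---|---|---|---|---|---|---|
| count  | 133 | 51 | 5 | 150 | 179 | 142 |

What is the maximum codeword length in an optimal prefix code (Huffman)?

4

Merge the two lowest-weight nodes at each step:
merge ze(5) and ep(51): 56
merge 56 and ga(133): 189
merge al(142) and th(150): 292
merge ka(179) and 189: 368
merge 292 and 368: 660
The rarest symbols sit at the bottom; the longest codeword is 4 bits.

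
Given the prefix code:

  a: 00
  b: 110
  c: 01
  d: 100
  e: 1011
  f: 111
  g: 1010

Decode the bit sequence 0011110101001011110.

Read left to right; each codeword is recognised as soon as it completes (prefix code):
  00→a | 111→f | 1010→g | 100→d | 1011→e | 110→b
Decoded message: afgdeb

afgdeb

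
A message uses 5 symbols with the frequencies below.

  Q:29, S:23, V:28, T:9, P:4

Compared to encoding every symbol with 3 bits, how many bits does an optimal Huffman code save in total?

80

Fixed-length: 3 bits × 93 symbols = 279 bits.
Huffman merges:
merge P(4) and T(9): 13
merge 13 and S(23): 36
merge V(28) and Q(29): 57
merge 36 and 57: 93
Huffman total = 13 + 36 + 57 + 93 = 199 bits.
Saving = 279 − 199 = 80 bits.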